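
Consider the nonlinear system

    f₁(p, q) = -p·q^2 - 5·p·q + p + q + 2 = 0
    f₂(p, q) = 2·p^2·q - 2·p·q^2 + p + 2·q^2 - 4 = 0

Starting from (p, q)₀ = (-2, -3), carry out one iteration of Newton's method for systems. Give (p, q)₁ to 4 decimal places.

At (-2, -3): F = (-15.0000, 24.0000).
Jacobian J = [[-q^2 - 5·q + 1, -2·p·q - 5·p + 1], [4·p·q - 2·q^2 + 1, 2·p^2 - 4·p·q + 4·q]].
At the point, J = [[7.0000, -1.0000], [7.0000, -28.0000]] (det J = -189.0000).
Solving J·Δ = −F gives Δ = (2.3492, 1.4444).
Then the next iterate is (p, q)₁ = (0.3492, -1.5556).

(0.3492, -1.5556)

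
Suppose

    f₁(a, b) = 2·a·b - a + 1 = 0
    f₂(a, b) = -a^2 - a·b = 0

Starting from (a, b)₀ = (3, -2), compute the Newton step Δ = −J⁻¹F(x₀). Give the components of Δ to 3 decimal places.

(-1.538, 1.051)

At (3, -2): F = (-14.000, -3.000).
Jacobian J = [[2·b - 1, 2·a], [-2·a - b, -a]].
At the point, J = [[-5.000, 6.000], [-4.000, -3.000]] (det J = 39.000).
Solving J·Δ = −F gives Δ = (-1.538, 1.051).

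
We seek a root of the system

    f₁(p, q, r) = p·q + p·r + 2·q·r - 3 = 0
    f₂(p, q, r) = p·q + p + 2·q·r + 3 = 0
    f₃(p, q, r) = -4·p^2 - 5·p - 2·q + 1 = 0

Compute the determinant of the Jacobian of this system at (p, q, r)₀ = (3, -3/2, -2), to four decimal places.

-66.0000

J = [[q + r, p + 2·r, p + 2·q], [q + 1, p + 2·r, 2·q], [-8·p - 5, -2, 0]].
At the point, J = [[-3.5000, -1.0000, 0.0000], [-0.5000, -1.0000, -3.0000], [-29.0000, -2.0000, 0.0000]].
det J = -66.0000.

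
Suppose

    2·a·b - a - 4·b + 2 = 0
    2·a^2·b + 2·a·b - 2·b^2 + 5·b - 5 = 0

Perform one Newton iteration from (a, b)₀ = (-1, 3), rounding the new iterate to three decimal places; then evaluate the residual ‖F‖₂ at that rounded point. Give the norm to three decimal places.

At (-1, 3): F = (-15.000, -8.000).
Jacobian J = [[2·b - 1, 2·a - 4], [4·a·b + 2·b, 2·a^2 + 2·a - 4·b + 5]].
At the point, J = [[5.000, -6.000], [-6.000, -7.000]] (det J = -71.000).
Solving J·Δ = −F gives Δ = (0.803, -1.831).
Then the next iterate is (a, b)₁ = (-0.197, 1.169).
Re-evaluating at (-0.197, 1.169): F = (-2.93959, -2.25797), so ‖F‖₂ = 3.707.

3.707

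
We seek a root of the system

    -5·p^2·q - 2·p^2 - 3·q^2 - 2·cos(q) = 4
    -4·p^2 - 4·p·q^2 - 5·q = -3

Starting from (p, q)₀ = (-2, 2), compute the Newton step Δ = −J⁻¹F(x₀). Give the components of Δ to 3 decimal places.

(1.106, -0.333)

At (-2, 2): F = (-63.16771, 9.000).
Jacobian J = [[-10·p·q - 4·p, -5·p^2 - 6·q + 2·sin(q)], [-8·p - 4·q^2, -8·p·q - 5]].
At the point, J = [[48.000, -30.18141], [0.000, 27.000]] (det J = 1296.000).
Solving J·Δ = −F gives Δ = (1.106, -0.333).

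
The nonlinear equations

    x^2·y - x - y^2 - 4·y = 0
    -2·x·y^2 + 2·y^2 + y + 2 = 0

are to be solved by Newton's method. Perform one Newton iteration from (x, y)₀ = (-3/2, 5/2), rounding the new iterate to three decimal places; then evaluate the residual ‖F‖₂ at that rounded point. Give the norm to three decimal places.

At (-3/2, 5/2): F = (-9.125, 35.750).
Jacobian J = [[2·x·y - 1, x^2 - 2·y - 4], [-2·y^2, -4·x·y + 4·y + 1]].
At the point, J = [[-8.500, -6.750], [-12.500, 26.000]] (det J = -305.375).
Solving J·Δ = −F gives Δ = (0.013, -1.369).
Then the next iterate is (x, y)₁ = (-1.487, 1.131).
Re-evaluating at (-1.487, 1.131): F = (-1.81533, 9.49355), so ‖F‖₂ = 9.666.

9.666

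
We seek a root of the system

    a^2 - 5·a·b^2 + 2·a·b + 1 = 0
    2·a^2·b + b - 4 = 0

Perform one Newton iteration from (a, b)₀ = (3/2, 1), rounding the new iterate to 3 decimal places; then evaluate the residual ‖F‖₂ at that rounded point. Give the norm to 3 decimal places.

0.226

At (3/2, 1): F = (-1.250, 1.500).
Jacobian J = [[2·a - 5·b^2 + 2·b, -10·a·b + 2·a], [4·a·b, 2·a^2 + 1]].
At the point, J = [[0.000, -12.000], [6.000, 5.500]] (det J = 72.000).
Solving J·Δ = −F gives Δ = (-0.155, -0.104).
Then the next iterate is (a, b)₁ = (1.345, 0.896).
Re-evaluating at (1.345, 0.896): F = (-0.17967, 0.13777), so ‖F‖₂ = 0.226.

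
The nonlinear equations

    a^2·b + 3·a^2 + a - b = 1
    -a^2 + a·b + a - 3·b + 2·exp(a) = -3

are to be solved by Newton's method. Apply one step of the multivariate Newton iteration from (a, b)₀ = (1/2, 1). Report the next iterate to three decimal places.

At (1/2, 1): F = (-0.500, 4.04744).
Jacobian J = [[2·a·b + 6·a + 1, a^2 - 1], [-2·a + b + 2·exp(a) + 1, a - 3]].
At the point, J = [[5.000, -0.750], [4.29744, -2.500]] (det J = -9.27692).
Solving J·Δ = −F gives Δ = (0.462, 2.413).
Then the next iterate is (a, b)₁ = (0.962, 3.413).

(0.962, 3.413)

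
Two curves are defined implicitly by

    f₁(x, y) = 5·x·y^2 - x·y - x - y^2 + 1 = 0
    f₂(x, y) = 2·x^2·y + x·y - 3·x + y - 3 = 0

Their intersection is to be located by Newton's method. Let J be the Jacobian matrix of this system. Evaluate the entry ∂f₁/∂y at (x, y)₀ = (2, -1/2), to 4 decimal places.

∂f₁/∂y = 10·x·y - x - 2·y.
At (2, -1/2) this is -11.0000.

-11.0000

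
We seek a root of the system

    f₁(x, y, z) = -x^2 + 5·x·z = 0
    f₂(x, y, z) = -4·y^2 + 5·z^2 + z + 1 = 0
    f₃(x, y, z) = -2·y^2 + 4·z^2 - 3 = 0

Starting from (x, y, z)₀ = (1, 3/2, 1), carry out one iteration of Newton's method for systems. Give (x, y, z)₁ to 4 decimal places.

At (1, 3/2, 1): F = (4.0000, -2.0000, -3.5000).
Jacobian J = [[-2·x + 5·z, 0, 5·x], [0, -8·y, 10·z + 1], [0, -4·y, 8·z]].
At the point, J = [[3.0000, 0.0000, 5.0000], [0.0000, -12.0000, 11.0000], [0.0000, -6.0000, 8.0000]] (det J = -90.0000).
Solving J·Δ = −F gives Δ = (-3.0000, 0.7500, 1.0000).
Then the next iterate is (x, y, z)₁ = (-2.0000, 2.2500, 2.0000).

(-2.0000, 2.2500, 2.0000)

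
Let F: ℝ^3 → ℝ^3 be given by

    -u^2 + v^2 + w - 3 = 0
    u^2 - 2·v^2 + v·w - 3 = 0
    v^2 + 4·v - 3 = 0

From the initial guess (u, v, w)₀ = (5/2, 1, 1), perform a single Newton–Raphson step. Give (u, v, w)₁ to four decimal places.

At (5/2, 1, 1): F = (-7.2500, 2.2500, 2.0000).
Jacobian J = [[-2·u, 2·v, 1], [2·u, -4·v + w, v], [0, 2·v + 4, 0]].
At the point, J = [[-5.0000, 2.0000, 1.0000], [5.0000, -3.0000, 1.0000], [0.0000, 6.0000, 0.0000]] (det J = 60.0000).
Solving J·Δ = −F gives Δ = (-1.1167, -0.3333, 2.3333).
Then the next iterate is (u, v, w)₁ = (1.3833, 0.6667, 3.3333).

(1.3833, 0.6667, 3.3333)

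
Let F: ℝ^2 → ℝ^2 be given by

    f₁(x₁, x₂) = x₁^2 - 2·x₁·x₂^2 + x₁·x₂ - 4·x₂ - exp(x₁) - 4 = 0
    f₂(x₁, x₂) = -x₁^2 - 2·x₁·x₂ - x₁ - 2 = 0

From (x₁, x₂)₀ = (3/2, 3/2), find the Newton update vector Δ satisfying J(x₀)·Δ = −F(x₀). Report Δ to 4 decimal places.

(-1.0093, -1.0616)

At (3/2, 3/2): F = (-16.731689, -10.2500).
Jacobian J = [[2·x₁ - 2·x₂^2 + x₂ - exp(x₁), -4·x₁·x₂ + x₁ - 4], [-2·x₁ - 2·x₂ - 1, -2·x₁]].
At the point, J = [[-4.481689, -11.5000], [-7.0000, -3.0000]] (det J = -67.054933).
Solving J·Δ = −F gives Δ = (-1.0093, -1.0616).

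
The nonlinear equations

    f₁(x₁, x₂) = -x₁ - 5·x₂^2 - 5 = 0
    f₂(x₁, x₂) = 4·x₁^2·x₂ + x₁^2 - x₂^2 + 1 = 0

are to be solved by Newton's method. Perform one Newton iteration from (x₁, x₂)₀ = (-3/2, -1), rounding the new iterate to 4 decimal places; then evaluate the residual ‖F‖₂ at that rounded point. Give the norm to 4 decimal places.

At (-3/2, -1): F = (-8.5000, -6.7500).
Jacobian J = [[-1, -10·x₂], [8·x₁·x₂ + 2·x₁, 4·x₁^2 - 2·x₂]].
At the point, J = [[-1.0000, 10.0000], [9.0000, 11.0000]] (det J = -101.0000).
Solving J·Δ = −F gives Δ = (-0.2574, 0.8243).
Then the next iterate is (x₁, x₂)₁ = (-1.7574, -0.1757).
Re-evaluating at (-1.7574, -0.1757): F = (-3.396952, 1.887018), so ‖F‖₂ = 3.8859.

3.8859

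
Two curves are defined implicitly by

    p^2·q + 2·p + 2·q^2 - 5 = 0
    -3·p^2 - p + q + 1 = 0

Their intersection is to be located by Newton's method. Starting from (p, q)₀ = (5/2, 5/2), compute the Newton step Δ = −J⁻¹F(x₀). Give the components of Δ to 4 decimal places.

(-1.1532, -0.7017)

At (5/2, 5/2): F = (28.1250, -17.7500).
Jacobian J = [[2·p·q + 2, p^2 + 4·q], [-6·p - 1, 1]].
At the point, J = [[14.5000, 16.2500], [-16.0000, 1.0000]] (det J = 274.5000).
Solving J·Δ = −F gives Δ = (-1.1532, -0.7017).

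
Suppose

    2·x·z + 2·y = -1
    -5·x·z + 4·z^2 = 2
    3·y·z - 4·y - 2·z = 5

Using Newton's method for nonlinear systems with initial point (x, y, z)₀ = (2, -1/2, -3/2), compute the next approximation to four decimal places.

(0.8033, -0.4791, -0.9079)

At (2, -1/2, -3/2): F = (-6.0000, 22.0000, 2.2500).
Jacobian J = [[2·z, 2, 2·x], [-5·z, 0, -5·x + 8·z], [0, 3·z - 4, 3·y - 2]].
At the point, J = [[-3.0000, 2.0000, 4.0000], [7.5000, 0.0000, -22.0000], [0.0000, -8.5000, -3.5000]] (det J = 358.5000).
Solving J·Δ = −F gives Δ = (-1.1967, 0.0209, 0.5921).
Then the next iterate is (x, y, z)₁ = (0.8033, -0.4791, -0.9079).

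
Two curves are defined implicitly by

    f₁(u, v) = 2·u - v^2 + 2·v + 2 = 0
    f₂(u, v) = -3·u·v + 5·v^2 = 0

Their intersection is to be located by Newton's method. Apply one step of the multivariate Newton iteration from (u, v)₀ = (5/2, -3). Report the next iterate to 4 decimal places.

(0.8673, -1.5918)

At (5/2, -3): F = (-8.0000, 67.5000).
Jacobian J = [[2, -2·v + 2], [-3·v, -3·u + 10·v]].
At the point, J = [[2.0000, 8.0000], [9.0000, -37.5000]] (det J = -147.0000).
Solving J·Δ = −F gives Δ = (-1.6327, 1.4082).
Then the next iterate is (u, v)₁ = (0.8673, -1.5918).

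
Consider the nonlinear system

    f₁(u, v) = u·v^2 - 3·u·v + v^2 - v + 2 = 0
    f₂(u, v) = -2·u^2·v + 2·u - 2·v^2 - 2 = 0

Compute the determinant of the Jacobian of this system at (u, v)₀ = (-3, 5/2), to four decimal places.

99.0000

J = [[v^2 - 3·v, 2·u·v - 3·u + 2·v - 1], [-4·u·v + 2, -2·u^2 - 4·v]].
At the point, J = [[-1.2500, -2.0000], [32.0000, -28.0000]].
det J = 99.0000.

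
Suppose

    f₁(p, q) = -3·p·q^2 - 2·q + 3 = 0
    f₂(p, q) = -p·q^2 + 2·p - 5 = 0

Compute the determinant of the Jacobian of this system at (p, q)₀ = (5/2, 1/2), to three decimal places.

18.500

J = [[-3·q^2, -6·p·q - 2], [-q^2 + 2, -2·p·q]].
At the point, J = [[-0.750, -9.500], [1.750, -2.500]].
det J = 18.500.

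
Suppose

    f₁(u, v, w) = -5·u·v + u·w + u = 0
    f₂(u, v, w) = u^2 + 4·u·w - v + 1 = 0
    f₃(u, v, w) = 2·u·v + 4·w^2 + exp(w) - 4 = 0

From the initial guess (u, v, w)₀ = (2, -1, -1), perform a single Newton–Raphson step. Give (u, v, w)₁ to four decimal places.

At (2, -1, -1): F = (10.0000, -2.0000, -3.632121).
Jacobian J = [[-5·v + w + 1, -5·u, u], [2·u + 4·w, -1, 4·u], [2·v, 2·u, 8·w + exp(w)]].
At the point, J = [[5.0000, -10.0000, 2.0000], [0.0000, -1.0000, 8.0000], [-2.0000, 4.0000, -7.632121]] (det J = 34.160603).
Solving J·Δ = −F gives Δ = (-5.1600, -1.5692, 0.0538).
Then the next iterate is (u, v, w)₁ = (-3.1600, -2.5692, -0.9462).

(-3.1600, -2.5692, -0.9462)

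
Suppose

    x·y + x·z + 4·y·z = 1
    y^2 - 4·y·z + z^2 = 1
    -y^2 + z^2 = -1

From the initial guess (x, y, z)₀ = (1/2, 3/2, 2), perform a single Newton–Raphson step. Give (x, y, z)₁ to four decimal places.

(1.2940, 0.6731, 0.6923)

At (1/2, 3/2, 2): F = (12.7500, -6.7500, 2.7500).
Jacobian J = [[y + z, x + 4·z, x + 4·y], [0, 2·y - 4·z, -4·y + 2·z], [0, -2·y, 2·z]].
At the point, J = [[3.5000, 8.5000, 6.5000], [0.0000, -5.0000, -2.0000], [0.0000, -3.0000, 4.0000]] (det J = -91.0000).
Solving J·Δ = −F gives Δ = (0.7940, -0.8269, -1.3077).
Then the next iterate is (x, y, z)₁ = (1.2940, 0.6731, 0.6923).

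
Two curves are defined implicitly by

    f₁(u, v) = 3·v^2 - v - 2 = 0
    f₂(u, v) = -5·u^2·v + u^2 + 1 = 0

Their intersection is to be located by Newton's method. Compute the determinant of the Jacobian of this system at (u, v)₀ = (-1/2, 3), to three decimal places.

-238.000

J = [[0, 6·v - 1], [-10·u·v + 2·u, -5·u^2]].
At the point, J = [[0.000, 17.000], [14.000, -1.250]].
det J = -238.000.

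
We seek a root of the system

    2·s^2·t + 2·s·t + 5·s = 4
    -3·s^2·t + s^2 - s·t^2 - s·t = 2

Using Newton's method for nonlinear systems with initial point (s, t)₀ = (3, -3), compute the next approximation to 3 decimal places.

At (3, -3): F = (-61.000, 70.000).
Jacobian J = [[4·s·t + 2·t + 5, 2·s^2 + 2·s], [-6·s·t + 2·s - t^2 - t, -3·s^2 - 2·s·t - s]].
At the point, J = [[-37.000, 24.000], [54.000, -12.000]] (det J = -852.000).
Solving J·Δ = −F gives Δ = (-1.113, 0.826).
Then the next iterate is (s, t)₁ = (1.887, -2.174).

(1.887, -2.174)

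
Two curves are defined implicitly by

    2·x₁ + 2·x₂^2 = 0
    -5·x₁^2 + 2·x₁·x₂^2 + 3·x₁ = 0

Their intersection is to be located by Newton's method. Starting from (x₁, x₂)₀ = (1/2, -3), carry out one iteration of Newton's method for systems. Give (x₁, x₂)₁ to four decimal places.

At (1/2, -3): F = (19.0000, 9.2500).
Jacobian J = [[2, 4·x₂], [-10·x₁ + 2·x₂^2 + 3, 4·x₁·x₂]].
At the point, J = [[2.0000, -12.0000], [16.0000, -6.0000]] (det J = 180.0000).
Solving J·Δ = −F gives Δ = (0.0167, 1.5861).
Then the next iterate is (x₁, x₂)₁ = (0.5167, -1.4139).

(0.5167, -1.4139)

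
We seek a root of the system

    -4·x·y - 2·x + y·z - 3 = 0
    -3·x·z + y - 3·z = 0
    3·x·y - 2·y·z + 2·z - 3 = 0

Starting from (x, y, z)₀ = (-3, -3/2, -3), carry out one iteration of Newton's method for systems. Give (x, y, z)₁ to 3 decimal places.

(-2.428, -0.224, -0.820)

At (-3, -3/2, -3): F = (-10.500, -19.500, -4.500).
Jacobian J = [[-4·y - 2, -4·x + z, y], [-3·z, 1, -3·x - 3], [3·y, 3·x - 2·z, -2·y + 2]].
At the point, J = [[4.000, 9.000, -1.500], [9.000, 1.000, 6.000], [-4.500, -3.000, 5.000]] (det J = -522.250).
Solving J·Δ = −F gives Δ = (0.572, 1.276, 2.180).
Then the next iterate is (x, y, z)₁ = (-2.428, -0.224, -0.820).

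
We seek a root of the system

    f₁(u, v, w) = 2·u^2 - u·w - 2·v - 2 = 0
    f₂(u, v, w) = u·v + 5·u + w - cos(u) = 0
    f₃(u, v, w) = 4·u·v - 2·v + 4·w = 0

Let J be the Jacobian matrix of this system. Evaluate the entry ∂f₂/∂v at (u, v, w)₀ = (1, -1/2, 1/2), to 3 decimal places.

∂f₂/∂v = u.
At (1, -1/2, 1/2) this is 1.000.

1.000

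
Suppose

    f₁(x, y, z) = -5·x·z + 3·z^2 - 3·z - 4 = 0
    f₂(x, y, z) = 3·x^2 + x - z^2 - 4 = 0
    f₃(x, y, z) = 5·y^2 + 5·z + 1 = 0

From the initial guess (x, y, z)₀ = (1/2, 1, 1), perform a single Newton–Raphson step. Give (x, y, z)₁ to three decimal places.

At (1/2, 1, 1): F = (-6.500, -3.750, 11.000).
Jacobian J = [[-5·z, 0, -5·x + 6·z - 3], [6·x + 1, 0, -2·z], [0, 10·y, 5]].
At the point, J = [[-5.000, 0.000, 0.500], [4.000, 0.000, -2.000], [0.000, 10.000, 5.000]] (det J = -80.000).
Solving J·Δ = −F gives Δ = (-1.859, 1.697, -5.594).
Then the next iterate is (x, y, z)₁ = (-1.359, 2.697, -4.594).

(-1.359, 2.697, -4.594)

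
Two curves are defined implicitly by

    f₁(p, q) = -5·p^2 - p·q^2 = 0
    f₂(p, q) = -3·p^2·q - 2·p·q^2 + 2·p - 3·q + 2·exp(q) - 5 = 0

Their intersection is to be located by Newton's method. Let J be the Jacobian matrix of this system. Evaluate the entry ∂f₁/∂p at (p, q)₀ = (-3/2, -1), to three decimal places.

∂f₁/∂p = -10·p - q^2.
At (-3/2, -1) this is 14.000.

14.000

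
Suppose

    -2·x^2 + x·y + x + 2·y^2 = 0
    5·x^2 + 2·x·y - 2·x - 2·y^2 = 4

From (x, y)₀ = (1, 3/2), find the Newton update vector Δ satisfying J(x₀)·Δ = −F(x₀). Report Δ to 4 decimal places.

At (1, 3/2): F = (5.0000, -2.5000).
Jacobian J = [[-4·x + y + 1, x + 4·y], [10·x + 2·y - 2, 2·x - 4·y]].
At the point, J = [[-1.5000, 7.0000], [11.0000, -4.0000]] (det J = -71.0000).
Solving J·Δ = −F gives Δ = (-0.0352, -0.7218).

(-0.0352, -0.7218)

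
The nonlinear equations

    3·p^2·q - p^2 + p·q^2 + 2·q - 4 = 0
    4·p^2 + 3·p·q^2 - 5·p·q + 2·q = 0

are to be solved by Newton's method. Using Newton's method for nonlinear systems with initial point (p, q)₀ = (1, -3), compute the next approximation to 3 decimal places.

(0.036, -3.391)

At (1, -3): F = (-11.000, 40.000).
Jacobian J = [[6·p·q - 2·p + q^2, 3·p^2 + 2·p·q + 2], [8·p + 3·q^2 - 5·q, 6·p·q - 5·p + 2]].
At the point, J = [[-11.000, -1.000], [50.000, -21.000]] (det J = 281.000).
Solving J·Δ = −F gives Δ = (-0.964, -0.391).
Then the next iterate is (p, q)₁ = (0.036, -3.391).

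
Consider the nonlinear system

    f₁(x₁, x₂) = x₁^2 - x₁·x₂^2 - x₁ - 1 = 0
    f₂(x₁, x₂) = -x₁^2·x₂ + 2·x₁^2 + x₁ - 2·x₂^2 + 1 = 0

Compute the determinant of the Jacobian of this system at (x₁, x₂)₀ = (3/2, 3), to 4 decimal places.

81.7500

J = [[2·x₁ - x₂^2 - 1, -2·x₁·x₂], [-2·x₁·x₂ + 4·x₁ + 1, -x₁^2 - 4·x₂]].
At the point, J = [[-7.0000, -9.0000], [-2.0000, -14.2500]].
det J = 81.7500.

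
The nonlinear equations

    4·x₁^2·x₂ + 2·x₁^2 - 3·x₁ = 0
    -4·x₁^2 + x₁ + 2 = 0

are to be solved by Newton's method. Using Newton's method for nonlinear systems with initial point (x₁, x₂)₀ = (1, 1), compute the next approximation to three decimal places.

At (1, 1): F = (3.000, -1.000).
Jacobian J = [[8·x₁·x₂ + 4·x₁ - 3, 4·x₁^2], [-8·x₁ + 1, 0]].
At the point, J = [[9.000, 4.000], [-7.000, 0.000]] (det J = 28.000).
Solving J·Δ = −F gives Δ = (-0.143, -0.429).
Then the next iterate is (x₁, x₂)₁ = (0.857, 0.571).

(0.857, 0.571)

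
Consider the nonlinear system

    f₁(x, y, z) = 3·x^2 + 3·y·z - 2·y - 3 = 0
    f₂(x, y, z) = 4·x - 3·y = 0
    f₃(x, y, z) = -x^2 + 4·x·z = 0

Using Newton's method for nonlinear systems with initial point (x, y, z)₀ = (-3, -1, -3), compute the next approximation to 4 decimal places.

At (-3, -1, -3): F = (35.0000, -9.0000, 27.0000).
Jacobian J = [[6·x, 3·z - 2, 3·y], [4, -3, 0], [-2·x + 4·z, 0, 4·x]].
At the point, J = [[-18.0000, -11.0000, -3.0000], [4.0000, -3.0000, 0.0000], [-6.0000, 0.0000, -12.0000]] (det J = -1122.0000).
Solving J·Δ = −F gives Δ = (1.9652, -0.3797, 1.2674).
Then the next iterate is (x, y, z)₁ = (-1.0348, -1.3797, -1.7326).

(-1.0348, -1.3797, -1.7326)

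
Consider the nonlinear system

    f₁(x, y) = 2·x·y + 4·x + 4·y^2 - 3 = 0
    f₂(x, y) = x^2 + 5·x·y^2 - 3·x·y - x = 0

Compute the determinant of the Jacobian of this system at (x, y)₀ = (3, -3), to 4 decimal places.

1260.0000

J = [[2·y + 4, 2·x + 8·y], [2·x + 5·y^2 - 3·y - 1, 10·x·y - 3·x]].
At the point, J = [[-2.0000, -18.0000], [59.0000, -99.0000]].
det J = 1260.0000.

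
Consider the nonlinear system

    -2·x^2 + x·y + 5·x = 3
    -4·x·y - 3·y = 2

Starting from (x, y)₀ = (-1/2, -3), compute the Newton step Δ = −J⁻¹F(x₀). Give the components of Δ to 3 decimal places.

At (-1/2, -3): F = (-4.500, 1.000).
Jacobian J = [[-4·x + y + 5, x], [-4·y, -4·x - 3]].
At the point, J = [[4.000, -0.500], [12.000, -1.000]] (det J = 2.000).
Solving J·Δ = −F gives Δ = (-2.500, -29.000).

(-2.500, -29.000)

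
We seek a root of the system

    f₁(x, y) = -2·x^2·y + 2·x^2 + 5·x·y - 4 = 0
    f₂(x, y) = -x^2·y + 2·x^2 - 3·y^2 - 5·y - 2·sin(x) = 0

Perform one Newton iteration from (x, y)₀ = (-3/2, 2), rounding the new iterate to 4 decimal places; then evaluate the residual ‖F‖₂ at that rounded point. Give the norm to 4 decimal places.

At (-3/2, 2): F = (-23.5000, -20.005010).
Jacobian J = [[-4·x·y + 4·x + 5·y, -2·x^2 + 5·x], [-2·x·y + 4·x - 2·cos(x), -x^2 - 6·y - 5]].
At the point, J = [[16.0000, -12.0000], [-0.141474, -19.2500]] (det J = -309.697693).
Solving J·Δ = −F gives Δ = (0.6856, -1.0443).
Then the next iterate is (x, y)₁ = (-0.8144, 0.9557).
Re-evaluating at (-0.8144, 0.9557): F = (-7.832847, -5.371330), so ‖F‖₂ = 9.4976.

9.4976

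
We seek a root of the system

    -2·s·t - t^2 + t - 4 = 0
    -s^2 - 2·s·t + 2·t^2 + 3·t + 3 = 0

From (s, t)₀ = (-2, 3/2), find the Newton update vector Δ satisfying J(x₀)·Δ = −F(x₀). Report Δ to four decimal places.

At (-2, 3/2): F = (1.2500, 14.0000).
Jacobian J = [[-2·t, -2·s - 2·t + 1], [-2·s - 2·t, -2·s + 4·t + 3]].
At the point, J = [[-3.0000, 2.0000], [1.0000, 13.0000]] (det J = -41.0000).
Solving J·Δ = −F gives Δ = (-0.2866, -1.0549).

(-0.2866, -1.0549)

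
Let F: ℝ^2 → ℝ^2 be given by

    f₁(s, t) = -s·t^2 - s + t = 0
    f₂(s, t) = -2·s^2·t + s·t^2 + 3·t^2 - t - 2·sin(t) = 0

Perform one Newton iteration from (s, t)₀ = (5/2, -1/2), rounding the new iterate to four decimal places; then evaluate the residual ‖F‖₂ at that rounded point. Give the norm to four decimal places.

35.9337

At (5/2, -1/2): F = (-3.6250, 9.083851).
Jacobian J = [[-t^2 - 1, -2·s·t + 1], [-4·s·t + t^2, -2·s^2 + 2·s·t + 6·t - 2·cos(t) - 1]].
At the point, J = [[-1.2500, 3.5000], [5.2500, -20.755165]] (det J = 7.568956).
Solving J·Δ = −F gives Δ = (-5.7398, -1.0142).
Then the next iterate is (s, t)₁ = (-3.2398, -1.5142).
Re-evaluating at (-3.2398, -1.5142): F = (9.153819, 34.748191), so ‖F‖₂ = 35.9337.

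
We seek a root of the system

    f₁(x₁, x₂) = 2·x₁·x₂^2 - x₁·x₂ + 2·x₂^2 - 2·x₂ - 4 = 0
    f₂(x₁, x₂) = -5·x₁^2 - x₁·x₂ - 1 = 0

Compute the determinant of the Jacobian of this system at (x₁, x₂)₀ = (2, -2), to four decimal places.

J = [[2·x₂^2 - x₂, 4·x₁·x₂ - x₁ + 4·x₂ - 2], [-10·x₁ - x₂, -x₁]].
At the point, J = [[10.0000, -28.0000], [-18.0000, -2.0000]].
det J = -524.0000.

-524.0000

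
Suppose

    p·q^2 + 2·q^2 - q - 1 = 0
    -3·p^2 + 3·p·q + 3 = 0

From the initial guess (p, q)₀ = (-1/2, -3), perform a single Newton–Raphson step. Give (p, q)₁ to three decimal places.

(0.102, -0.908)

At (-1/2, -3): F = (15.500, 6.750).
Jacobian J = [[q^2, 2·p·q + 4·q - 1], [-6·p + 3·q, 3·p]].
At the point, J = [[9.000, -10.000], [-6.000, -1.500]] (det J = -73.500).
Solving J·Δ = −F gives Δ = (0.602, 2.092).
Then the next iterate is (p, q)₁ = (0.102, -0.908).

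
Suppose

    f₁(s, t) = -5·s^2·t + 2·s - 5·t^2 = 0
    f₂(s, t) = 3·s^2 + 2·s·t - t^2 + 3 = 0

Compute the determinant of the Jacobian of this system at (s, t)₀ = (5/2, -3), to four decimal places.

858.2500

J = [[-10·s·t + 2, -5·s^2 - 10·t], [6·s + 2·t, 2·s - 2·t]].
At the point, J = [[77.0000, -1.2500], [9.0000, 11.0000]].
det J = 858.2500.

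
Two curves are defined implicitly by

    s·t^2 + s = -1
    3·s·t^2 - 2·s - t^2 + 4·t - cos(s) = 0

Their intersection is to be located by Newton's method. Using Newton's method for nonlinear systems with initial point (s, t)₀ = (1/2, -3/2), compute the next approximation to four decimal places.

(0.7233, 0.7339)

At (1/2, -3/2): F = (2.6250, -6.752583).
Jacobian J = [[t^2 + 1, 2·s·t], [3·t^2 + sin(s) - 2, 6·s·t - 2·t + 4]].
At the point, J = [[3.2500, -1.5000], [5.229426, 2.5000]] (det J = 15.969138).
Solving J·Δ = −F gives Δ = (0.2233, 2.2339).
Then the next iterate is (s, t)₁ = (0.7233, 0.7339).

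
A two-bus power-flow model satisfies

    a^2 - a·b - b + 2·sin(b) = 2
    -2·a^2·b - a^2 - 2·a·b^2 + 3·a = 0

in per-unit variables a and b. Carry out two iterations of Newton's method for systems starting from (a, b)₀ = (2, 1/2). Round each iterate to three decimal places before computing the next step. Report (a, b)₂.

At (2, 1/2): F = (1.45885, -3.000).
Jacobian J = [[2·a - b, -a + 2·cos(b) - 1], [-4·a·b - 2·a - 2·b^2 + 3, -2·a^2 - 4·a·b]].
At the point, J = [[3.500, -1.24483], [-5.500, -12.000]] (det J = -48.84659).
Solving J·Δ = −F gives Δ = (-0.435, -0.051).
Then the next iterate is (a, b)₁ = (1.565, 0.449).
Round to (1.565, 0.449) and repeat: F = (0.16567, -0.58464), J = [[2.681, -0.76324], [-3.34394, -7.70919]].
Δ = (-0.074, -0.044), so (a, b)₂ = (1.491, 0.405).

(1.491, 0.405)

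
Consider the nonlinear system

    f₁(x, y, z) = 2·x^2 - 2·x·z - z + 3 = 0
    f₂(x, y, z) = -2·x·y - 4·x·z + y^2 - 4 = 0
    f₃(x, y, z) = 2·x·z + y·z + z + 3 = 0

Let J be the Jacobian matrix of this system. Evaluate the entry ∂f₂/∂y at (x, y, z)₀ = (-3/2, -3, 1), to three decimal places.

-3.000

∂f₂/∂y = -2·x + 2·y.
At (-3/2, -3, 1) this is -3.000.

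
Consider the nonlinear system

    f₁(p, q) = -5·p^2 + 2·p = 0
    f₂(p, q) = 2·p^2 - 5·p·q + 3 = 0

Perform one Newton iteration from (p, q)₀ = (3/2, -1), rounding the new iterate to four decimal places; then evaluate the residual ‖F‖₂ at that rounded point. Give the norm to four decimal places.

At (3/2, -1): F = (-8.2500, 15.0000).
Jacobian J = [[-10·p + 2, 0], [4·p - 5·q, -5·p]].
At the point, J = [[-13.0000, 0.0000], [11.0000, -7.5000]] (det J = 97.5000).
Solving J·Δ = −F gives Δ = (-0.6346, 1.0692).
Then the next iterate is (p, q)₁ = (0.8654, 0.0692).
Re-evaluating at (0.8654, 0.0692): F = (-2.013786, 4.198406), so ‖F‖₂ = 4.6564.

4.6564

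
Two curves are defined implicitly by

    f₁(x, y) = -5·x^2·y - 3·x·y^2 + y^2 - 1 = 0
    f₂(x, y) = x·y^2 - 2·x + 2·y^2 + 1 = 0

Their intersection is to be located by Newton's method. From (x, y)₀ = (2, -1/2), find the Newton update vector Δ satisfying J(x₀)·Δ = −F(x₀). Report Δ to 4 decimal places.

(-0.9644, -0.0781)

At (2, -1/2): F = (7.7500, -2.0000).
Jacobian J = [[-10·x·y - 3·y^2, -5·x^2 - 6·x·y + 2·y], [y^2 - 2, 2·x·y + 4·y]].
At the point, J = [[9.2500, -15.0000], [-1.7500, -4.0000]] (det J = -63.2500).
Solving J·Δ = −F gives Δ = (-0.9644, -0.0781).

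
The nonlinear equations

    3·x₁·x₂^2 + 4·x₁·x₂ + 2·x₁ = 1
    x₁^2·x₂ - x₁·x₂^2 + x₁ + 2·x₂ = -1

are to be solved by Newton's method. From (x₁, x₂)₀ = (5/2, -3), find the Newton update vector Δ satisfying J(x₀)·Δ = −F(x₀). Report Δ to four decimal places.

(-1.3822, 0.5143)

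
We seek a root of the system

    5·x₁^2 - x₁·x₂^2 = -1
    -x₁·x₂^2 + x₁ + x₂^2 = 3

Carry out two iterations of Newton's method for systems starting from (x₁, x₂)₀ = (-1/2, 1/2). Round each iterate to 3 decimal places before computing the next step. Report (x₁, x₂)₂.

(0.270, 2.013)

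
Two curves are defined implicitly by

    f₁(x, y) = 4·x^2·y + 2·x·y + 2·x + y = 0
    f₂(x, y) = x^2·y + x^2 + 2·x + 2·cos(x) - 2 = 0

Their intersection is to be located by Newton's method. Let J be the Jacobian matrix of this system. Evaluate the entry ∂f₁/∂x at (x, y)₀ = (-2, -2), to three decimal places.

30.000

∂f₁/∂x = 8·x·y + 2·y + 2.
At (-2, -2) this is 30.000.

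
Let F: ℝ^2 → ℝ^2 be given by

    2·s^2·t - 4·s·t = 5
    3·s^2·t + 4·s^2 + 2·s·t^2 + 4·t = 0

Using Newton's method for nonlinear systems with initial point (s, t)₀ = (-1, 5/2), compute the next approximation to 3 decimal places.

(-0.317, 3.110)

At (-1, 5/2): F = (10.000, 9.000).
Jacobian J = [[4·s·t - 4·t, 2·s^2 - 4·s], [6·s·t + 8·s + 2·t^2, 3·s^2 + 4·s·t + 4]].
At the point, J = [[-20.000, 6.000], [-10.500, -3.000]] (det J = 123.000).
Solving J·Δ = −F gives Δ = (0.683, 0.610).
Then the next iterate is (s, t)₁ = (-0.317, 3.110).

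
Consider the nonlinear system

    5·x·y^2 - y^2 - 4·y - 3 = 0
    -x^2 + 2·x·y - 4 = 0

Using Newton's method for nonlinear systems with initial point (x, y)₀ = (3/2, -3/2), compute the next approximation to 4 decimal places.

At (3/2, -3/2): F = (17.6250, -10.7500).
Jacobian J = [[5·y^2, 10·x·y - 2·y - 4], [-2·x + 2·y, 2·x]].
At the point, J = [[11.2500, -23.5000], [-6.0000, 3.0000]] (det J = -107.2500).
Solving J·Δ = −F gives Δ = (-1.8625, -0.1416).
Then the next iterate is (x, y)₁ = (-0.3625, -1.6416).

(-0.3625, -1.6416)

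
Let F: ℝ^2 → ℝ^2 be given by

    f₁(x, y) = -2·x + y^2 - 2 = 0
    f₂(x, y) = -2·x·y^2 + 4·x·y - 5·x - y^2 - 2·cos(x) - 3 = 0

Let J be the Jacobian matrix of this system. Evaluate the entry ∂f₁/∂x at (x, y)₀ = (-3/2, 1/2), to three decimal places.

-2.000

∂f₁/∂x = -2.
At (-3/2, 1/2) this is -2.000.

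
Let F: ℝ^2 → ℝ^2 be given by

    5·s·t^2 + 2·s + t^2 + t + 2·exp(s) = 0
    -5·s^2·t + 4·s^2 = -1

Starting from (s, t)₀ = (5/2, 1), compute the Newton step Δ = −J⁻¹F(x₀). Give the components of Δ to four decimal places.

At (5/2, 1): F = (43.864988, -5.2500).
Jacobian J = [[5·t^2 + 2·exp(s) + 2, 10·s·t + 2·t + 1], [-10·s·t + 8·s, -5·s^2]].
At the point, J = [[31.364988, 28.0000], [-5.0000, -31.2500]] (det J = -840.155873).
Solving J·Δ = −F gives Δ = (-1.4566, 0.0651).

(-1.4566, 0.0651)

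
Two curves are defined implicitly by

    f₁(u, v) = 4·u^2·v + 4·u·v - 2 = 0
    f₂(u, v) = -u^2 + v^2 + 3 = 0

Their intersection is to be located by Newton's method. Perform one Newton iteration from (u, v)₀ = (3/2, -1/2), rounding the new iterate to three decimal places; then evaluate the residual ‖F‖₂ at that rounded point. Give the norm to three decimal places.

1.247

At (3/2, -1/2): F = (-9.500, 1.000).
Jacobian J = [[8·u·v + 4·v, 4·u^2 + 4·u], [-2·u, 2·v]].
At the point, J = [[-8.000, 15.000], [-3.000, -1.000]] (det J = 53.000).
Solving J·Δ = −F gives Δ = (0.104, 0.689).
Then the next iterate is (u, v)₁ = (1.604, 0.189).
Re-evaluating at (1.604, 0.189): F = (1.15767, 0.46290), so ‖F‖₂ = 1.247.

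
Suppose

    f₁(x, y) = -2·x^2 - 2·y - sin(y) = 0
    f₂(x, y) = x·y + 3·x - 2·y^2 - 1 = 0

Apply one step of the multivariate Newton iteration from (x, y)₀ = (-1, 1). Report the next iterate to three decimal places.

(-0.347, 0.122)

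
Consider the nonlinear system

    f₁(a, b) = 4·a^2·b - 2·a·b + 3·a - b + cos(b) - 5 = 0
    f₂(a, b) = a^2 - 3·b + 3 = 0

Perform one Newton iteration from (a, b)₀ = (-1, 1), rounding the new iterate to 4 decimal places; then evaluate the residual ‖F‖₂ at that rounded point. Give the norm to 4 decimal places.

0.4807

At (-1, 1): F = (-2.459698, 1.0000).
Jacobian J = [[8·a·b - 2·b + 3, 4·a^2 - 2·a - sin(b) - 1], [2·a, -3]].
At the point, J = [[-7.0000, 4.158529], [-2.0000, -3.0000]] (det J = 29.317058).
Solving J·Δ = −F gives Δ = (-0.1099, 0.4066).
Then the next iterate is (a, b)₁ = (-1.1099, 1.4066).
Re-evaluating at (-1.1099, 1.4066): F = (0.480569, 0.012078), so ‖F‖₂ = 0.4807.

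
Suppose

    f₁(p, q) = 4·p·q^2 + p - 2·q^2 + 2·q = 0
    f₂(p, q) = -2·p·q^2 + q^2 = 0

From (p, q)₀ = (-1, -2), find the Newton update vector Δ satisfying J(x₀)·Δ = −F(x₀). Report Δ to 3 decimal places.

(-9.000, 7.000)

At (-1, -2): F = (-29.000, 12.000).
Jacobian J = [[4·q^2 + 1, 8·p·q - 4·q + 2], [-2·q^2, -4·p·q + 2·q]].
At the point, J = [[17.000, 26.000], [-8.000, -12.000]] (det J = 4.000).
Solving J·Δ = −F gives Δ = (-9.000, 7.000).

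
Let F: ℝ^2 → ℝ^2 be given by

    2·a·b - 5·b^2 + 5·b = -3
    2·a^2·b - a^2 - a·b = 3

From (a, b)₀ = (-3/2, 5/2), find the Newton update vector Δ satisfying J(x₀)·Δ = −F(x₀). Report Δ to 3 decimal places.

At (-3/2, 5/2): F = (-23.250, 9.750).
Jacobian J = [[2·b, 2·a - 10·b + 5], [4·a·b - 2·a - b, 2·a^2 - a]].
At the point, J = [[5.000, -23.000], [-14.500, 6.000]] (det J = -303.500).
Solving J·Δ = −F gives Δ = (0.279, -0.950).

(0.279, -0.950)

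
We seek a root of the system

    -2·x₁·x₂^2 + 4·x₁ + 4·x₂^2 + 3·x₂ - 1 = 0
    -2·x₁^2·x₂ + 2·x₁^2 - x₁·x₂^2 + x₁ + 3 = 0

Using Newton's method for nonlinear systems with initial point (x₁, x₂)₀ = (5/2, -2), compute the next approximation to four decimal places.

(1.2235, -2.5866)

At (5/2, -2): F = (-1.0000, 33.0000).
Jacobian J = [[-2·x₂^2 + 4, -4·x₁·x₂ + 8·x₂ + 3], [-4·x₁·x₂ + 4·x₁ - x₂^2 + 1, -2·x₁^2 - 2·x₁·x₂]].
At the point, J = [[-4.0000, 7.0000], [27.0000, -2.5000]] (det J = -179.0000).
Solving J·Δ = −F gives Δ = (-1.2765, -0.5866).
Then the next iterate is (x₁, x₂)₁ = (1.2235, -2.5866).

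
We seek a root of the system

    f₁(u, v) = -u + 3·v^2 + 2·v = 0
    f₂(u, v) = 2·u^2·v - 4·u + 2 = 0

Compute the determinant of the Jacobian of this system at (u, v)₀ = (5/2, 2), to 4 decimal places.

J = [[-1, 6·v + 2], [4·u·v - 4, 2·u^2]].
At the point, J = [[-1.0000, 14.0000], [16.0000, 12.5000]].
det J = -236.5000.

-236.5000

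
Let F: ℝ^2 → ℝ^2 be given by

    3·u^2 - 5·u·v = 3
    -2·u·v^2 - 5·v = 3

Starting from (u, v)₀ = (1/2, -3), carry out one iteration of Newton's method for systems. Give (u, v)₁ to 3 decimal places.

(0.972, 2.500)

At (1/2, -3): F = (5.250, 3.000).
Jacobian J = [[6·u - 5·v, -5·u], [-2·v^2, -4·u·v - 5]].
At the point, J = [[18.000, -2.500], [-18.000, 1.000]] (det J = -27.000).
Solving J·Δ = −F gives Δ = (0.472, 5.500).
Then the next iterate is (u, v)₁ = (0.972, 2.500).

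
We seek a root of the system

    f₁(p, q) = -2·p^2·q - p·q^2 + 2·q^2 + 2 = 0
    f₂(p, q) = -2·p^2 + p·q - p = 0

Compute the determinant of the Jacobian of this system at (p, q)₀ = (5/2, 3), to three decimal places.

J = [[-4·p·q - q^2, -2·p^2 - 2·p·q + 4·q], [-4·p + q - 1, p]].
At the point, J = [[-39.000, -15.500], [-8.000, 2.500]].
det J = -221.500.

-221.500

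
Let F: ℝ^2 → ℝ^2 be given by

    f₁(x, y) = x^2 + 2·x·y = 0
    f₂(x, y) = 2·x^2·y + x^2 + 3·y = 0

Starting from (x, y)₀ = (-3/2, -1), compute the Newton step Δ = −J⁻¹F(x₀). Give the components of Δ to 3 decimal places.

At (-3/2, -1): F = (5.250, -5.250).
Jacobian J = [[2·x + 2·y, 2·x], [4·x·y + 2·x, 2·x^2 + 3]].
At the point, J = [[-5.000, -3.000], [3.000, 7.500]] (det J = -28.500).
Solving J·Δ = −F gives Δ = (0.829, 0.368).

(0.829, 0.368)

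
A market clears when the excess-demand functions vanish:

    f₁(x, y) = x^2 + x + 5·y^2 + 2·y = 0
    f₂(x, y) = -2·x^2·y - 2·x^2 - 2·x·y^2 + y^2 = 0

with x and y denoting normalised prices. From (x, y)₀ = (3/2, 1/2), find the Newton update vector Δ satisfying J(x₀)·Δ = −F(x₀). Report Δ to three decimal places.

At (3/2, 1/2): F = (6.000, -7.250).
Jacobian J = [[2·x + 1, 10·y + 2], [-4·x·y - 4·x - 2·y^2, -2·x^2 - 4·x·y + 2·y]].
At the point, J = [[4.000, 7.000], [-9.500, -6.500]] (det J = 40.500).
Solving J·Δ = −F gives Δ = (-0.290, -0.691).

(-0.290, -0.691)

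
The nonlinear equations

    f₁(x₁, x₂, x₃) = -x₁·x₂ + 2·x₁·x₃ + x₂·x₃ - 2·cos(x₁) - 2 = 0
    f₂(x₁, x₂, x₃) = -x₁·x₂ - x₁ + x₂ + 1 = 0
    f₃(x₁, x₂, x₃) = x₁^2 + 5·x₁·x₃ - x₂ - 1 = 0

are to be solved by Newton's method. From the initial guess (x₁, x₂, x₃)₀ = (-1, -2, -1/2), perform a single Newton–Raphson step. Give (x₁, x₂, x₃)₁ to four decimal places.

At (-1, -2, -1/2): F = (-3.080605, -2.0000, 4.5000).
Jacobian J = [[-x₂ + 2·x₃ + 2·sin(x₁), -x₁ + x₃, 2·x₁ + x₂], [-x₂ - 1, -x₁ + 1, 0], [2·x₁ + 5·x₃, -1, 5·x₁]].
At the point, J = [[-0.682942, 0.5000, -4.0000], [1.0000, 2.0000, 0.0000], [-4.5000, -1.0000, -5.0000]] (det J = -22.670580).
Solving J·Δ = −F gives Δ = (2.3734, -0.1867, -1.1987).
Then the next iterate is (x₁, x₂, x₃)₁ = (1.3734, -2.1867, -1.6987).

(1.3734, -2.1867, -1.6987)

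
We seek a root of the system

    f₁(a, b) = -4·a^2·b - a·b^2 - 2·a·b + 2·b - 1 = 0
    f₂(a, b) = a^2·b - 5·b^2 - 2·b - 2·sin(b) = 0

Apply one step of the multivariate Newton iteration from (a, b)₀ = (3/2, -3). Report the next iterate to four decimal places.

(1.0694, -1.7095)

At (3/2, -3): F = (15.5000, -45.467760).
Jacobian J = [[-8·a·b - b^2 - 2·b, -4·a^2 - 2·a·b - 2·a + 2], [2·a·b, a^2 - 10·b - 2·cos(b) - 2]].
At the point, J = [[33.0000, -1.0000], [-9.0000, 32.229985]] (det J = 1054.589505).
Solving J·Δ = −F gives Δ = (-0.4306, 1.2905).
Then the next iterate is (a, b)₁ = (1.0694, -1.7095).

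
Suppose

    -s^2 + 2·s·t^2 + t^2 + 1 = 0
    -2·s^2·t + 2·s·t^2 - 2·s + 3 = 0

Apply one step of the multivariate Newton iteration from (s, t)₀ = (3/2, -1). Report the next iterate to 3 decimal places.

At (3/2, -1): F = (2.750, 7.500).
Jacobian J = [[-2·s + 2·t^2, 4·s·t + 2·t], [-4·s·t + 2·t^2 - 2, -2·s^2 + 4·s·t]].
At the point, J = [[-1.000, -8.000], [6.000, -10.500]] (det J = 58.500).
Solving J·Δ = −F gives Δ = (-0.532, 0.410).
Then the next iterate is (s, t)₁ = (0.968, -0.590).

(0.968, -0.590)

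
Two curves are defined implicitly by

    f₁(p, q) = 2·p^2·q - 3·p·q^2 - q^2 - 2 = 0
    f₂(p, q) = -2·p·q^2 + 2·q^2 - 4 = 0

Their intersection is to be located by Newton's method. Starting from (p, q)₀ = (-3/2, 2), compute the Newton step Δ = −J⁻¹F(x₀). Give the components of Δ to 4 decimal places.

(0.3735, -0.6506)

At (-3/2, 2): F = (21.0000, 16.0000).
Jacobian J = [[4·p·q - 3·q^2, 2·p^2 - 6·p·q - 2·q], [-2·q^2, -4·p·q + 4·q]].
At the point, J = [[-24.0000, 18.5000], [-8.0000, 20.0000]] (det J = -332.0000).
Solving J·Δ = −F gives Δ = (0.3735, -0.6506).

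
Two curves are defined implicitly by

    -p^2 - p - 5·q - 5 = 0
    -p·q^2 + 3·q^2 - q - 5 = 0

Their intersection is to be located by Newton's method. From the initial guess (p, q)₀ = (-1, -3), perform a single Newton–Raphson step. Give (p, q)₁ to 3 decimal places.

(-2.143, -1.229)

At (-1, -3): F = (10.000, 34.000).
Jacobian J = [[-2·p - 1, -5], [-q^2, -2·p·q + 6·q - 1]].
At the point, J = [[1.000, -5.000], [-9.000, -25.000]] (det J = -70.000).
Solving J·Δ = −F gives Δ = (-1.143, 1.771).
Then the next iterate is (p, q)₁ = (-2.143, -1.229).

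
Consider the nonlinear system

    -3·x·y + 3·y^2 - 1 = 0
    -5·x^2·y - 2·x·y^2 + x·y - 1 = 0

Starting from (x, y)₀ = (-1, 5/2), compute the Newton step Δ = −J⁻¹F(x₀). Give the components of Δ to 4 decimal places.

(0.5467, -1.1750)

At (-1, 5/2): F = (25.2500, -3.5000).
Jacobian J = [[-3·y, -3·x + 6·y], [-10·x·y - 2·y^2 + y, -5·x^2 - 4·x·y + x]].
At the point, J = [[-7.5000, 18.0000], [15.0000, 4.0000]] (det J = -300.0000).
Solving J·Δ = −F gives Δ = (0.5467, -1.1750).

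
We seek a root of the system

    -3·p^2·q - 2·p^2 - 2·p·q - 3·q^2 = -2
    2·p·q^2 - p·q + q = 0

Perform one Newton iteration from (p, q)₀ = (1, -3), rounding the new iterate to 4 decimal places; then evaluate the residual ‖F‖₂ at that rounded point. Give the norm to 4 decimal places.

At (1, -3): F = (-12.0000, 18.0000).
Jacobian J = [[-6·p·q - 4·p - 2·q, -3·p^2 - 2·p - 6·q], [2·q^2 - q, 4·p·q - p + 1]].
At the point, J = [[20.0000, 13.0000], [21.0000, -12.0000]] (det J = -513.0000).
Solving J·Δ = −F gives Δ = (-0.1754, 1.1930).
Then the next iterate is (p, q)₁ = (0.8246, -1.8070).
Re-evaluating at (0.8246, -1.8070): F = (-2.489482, 5.068101), so ‖F‖₂ = 5.6465.

5.6465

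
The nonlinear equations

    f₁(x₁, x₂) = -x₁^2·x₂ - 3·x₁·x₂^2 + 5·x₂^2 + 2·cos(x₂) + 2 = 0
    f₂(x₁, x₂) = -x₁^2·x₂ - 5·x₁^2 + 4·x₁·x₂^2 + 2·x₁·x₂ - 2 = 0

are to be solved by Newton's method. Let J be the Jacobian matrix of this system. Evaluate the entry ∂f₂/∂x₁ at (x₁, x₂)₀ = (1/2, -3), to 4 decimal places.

28.0000

∂f₂/∂x₁ = -2·x₁·x₂ - 10·x₁ + 4·x₂^2 + 2·x₂.
At (1/2, -3) this is 28.0000.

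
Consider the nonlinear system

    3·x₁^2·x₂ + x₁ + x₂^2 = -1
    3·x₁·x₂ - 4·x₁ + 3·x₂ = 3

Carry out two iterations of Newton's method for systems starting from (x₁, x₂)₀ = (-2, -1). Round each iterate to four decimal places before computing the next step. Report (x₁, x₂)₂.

(-0.9523, -2.1015)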